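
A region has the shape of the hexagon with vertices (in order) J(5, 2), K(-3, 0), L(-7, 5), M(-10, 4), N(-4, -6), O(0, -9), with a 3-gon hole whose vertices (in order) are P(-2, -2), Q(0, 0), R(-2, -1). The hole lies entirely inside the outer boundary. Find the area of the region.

Outer boundary:
Apply the shoelace formula: 2A = Σ (x_i·y_{i+1} − x_{i+1}·y_i), indices taken mod 6.
Σ = (6) + (-15) + (22) + (76) + (36) + (45) = 170
Area = |Σ|/2 = 85.
Hole:
Apply the surveyor's formula: 2A = Σ (x_i·y_{i+1} − x_{i+1}·y_i), indices taken mod 3.
P→Q: (-2)(0) − (0)(-2) = 0
Q→R: (0)(-1) − (-2)(0) = 0
R→P: (-2)(-2) − (-2)(-1) = 2
Σ = 2
Area = |Σ|/2 = 1.
Net area = 85 − 1 = 84.

84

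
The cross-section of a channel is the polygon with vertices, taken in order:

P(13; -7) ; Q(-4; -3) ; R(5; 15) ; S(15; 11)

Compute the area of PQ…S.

Apply the shoelace formula: 2A = Σ (x_i·y_{i+1} − x_{i+1}·y_i), indices taken mod 4.
Cross-terms: -67, -45, -170, -248  ⇒  Σ = -530
Area = |Σ|/2 = 265.

265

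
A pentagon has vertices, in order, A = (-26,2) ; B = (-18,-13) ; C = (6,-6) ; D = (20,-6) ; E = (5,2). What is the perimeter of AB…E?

104

|AB| = √((8)² + (-15)²) = √289 = 17
|BC| = √((24)² + (7)²) = √625 = 25
|CD| = √((14)² + (0)²) = √196 = 14
|DE| = √((-15)² + (8)²) = √289 = 17
|EA| = √((-31)² + (0)²) = √961 = 31
Perimeter = 17 + 25 + 14 + 17 + 31 = 104.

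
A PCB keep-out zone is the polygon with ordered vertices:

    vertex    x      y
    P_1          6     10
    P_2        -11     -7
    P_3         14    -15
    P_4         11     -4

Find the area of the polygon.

Apply the surveyor's formula: 2A = Σ (x_i·y_{i+1} − x_{i+1}·y_i), indices taken mod 4.
Σ = (68) + (263) + (109) + (134) = 574
Area = |Σ|/2 = 287.

287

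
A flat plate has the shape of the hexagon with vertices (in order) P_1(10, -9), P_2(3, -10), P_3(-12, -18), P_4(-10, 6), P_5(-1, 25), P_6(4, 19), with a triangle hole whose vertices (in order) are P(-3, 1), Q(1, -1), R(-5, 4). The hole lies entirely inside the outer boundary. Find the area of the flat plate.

540

Outer boundary:
P_1→P_2: (10)(-10) − (3)(-9) = -73
P_2→P_3: (3)(-18) − (-12)(-10) = -174
P_3→P_4: (-12)(6) − (-10)(-18) = -252
P_4→P_5: (-10)(25) − (-1)(6) = -244
P_5→P_6: (-1)(19) − (4)(25) = -119
P_6→P_1: (4)(-9) − (10)(19) = -226
Σ = -1088
Area = |Σ|/2 = 544.
Hole:
Apply Gauss's area formula: 2A = Σ (x_i·y_{i+1} − x_{i+1}·y_i), indices taken mod 3.
Σ = (2) + (-1) + (7) = 8
Area = |Σ|/2 = 4.
Net area = 544 − 4 = 540.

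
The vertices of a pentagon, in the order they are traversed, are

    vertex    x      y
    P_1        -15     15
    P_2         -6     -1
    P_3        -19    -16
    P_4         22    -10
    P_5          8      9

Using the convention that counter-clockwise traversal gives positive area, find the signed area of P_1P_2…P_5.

Σ = (105) + (77) + (542) + (278) + (255) = 1257
Signed area = Σ/2 = 628.5 (positive ⇒ counter-clockwise traversal).

628.5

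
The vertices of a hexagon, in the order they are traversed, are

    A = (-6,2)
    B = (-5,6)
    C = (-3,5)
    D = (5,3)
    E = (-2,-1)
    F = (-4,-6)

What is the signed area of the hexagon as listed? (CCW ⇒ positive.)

-51

Apply the surveyor's formula: 2A = Σ (x_i·y_{i+1} − x_{i+1}·y_i), indices taken mod 6.
Σ = (-26) + (-7) + (-34) + (1) + (8) + (-44) = -102
Signed area = Σ/2 = -51 (negative ⇒ clockwise traversal).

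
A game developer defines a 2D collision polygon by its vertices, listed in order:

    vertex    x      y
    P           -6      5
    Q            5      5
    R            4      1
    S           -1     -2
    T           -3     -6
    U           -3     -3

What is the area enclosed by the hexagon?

59.5

Apply the surveyor's formula: 2A = Σ (x_i·y_{i+1} − x_{i+1}·y_i), indices taken mod 6.
Σ = (-55) + (-15) + (-7) + (0) + (-9) + (-33) = -119
Area = |Σ|/2 = 59.5.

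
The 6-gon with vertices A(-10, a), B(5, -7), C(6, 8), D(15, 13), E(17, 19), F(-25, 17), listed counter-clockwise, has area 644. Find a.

-6

Write out the shoelace sum; only the two edges meeting at A involve a:
2·Area = [((-25)·a − (-10)·17) + ((-10)·(-7) − 5·a)] + 868
       = -30·a + 1108 = 1288
⇒ a = -6.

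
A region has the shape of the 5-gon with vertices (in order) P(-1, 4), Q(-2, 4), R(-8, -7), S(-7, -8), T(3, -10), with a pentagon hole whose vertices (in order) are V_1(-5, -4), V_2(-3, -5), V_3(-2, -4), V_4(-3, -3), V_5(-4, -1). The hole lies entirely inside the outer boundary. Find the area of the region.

75

Outer boundary:
Cross-terms: 4, 46, 15, 94, 2  ⇒  Σ = 161
Area = |Σ|/2 = 80.5.
Hole:
Apply Gauss's area formula: 2A = Σ (x_i·y_{i+1} − x_{i+1}·y_i), indices taken mod 5.
Σ = (13) + (2) + (-6) + (-9) + (11) = 11
Area = |Σ|/2 = 5.5.
Net area = 80.5 − 5.5 = 75.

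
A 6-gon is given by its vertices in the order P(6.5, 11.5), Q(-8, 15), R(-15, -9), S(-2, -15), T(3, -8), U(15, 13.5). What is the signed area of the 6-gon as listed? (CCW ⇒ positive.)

499.875

Apply the surveyor's formula: 2A = Σ (x_i·y_{i+1} − x_{i+1}·y_i), indices taken mod 6.
P→Q: (6.5)(15) − (-8)(11.5) = 189.5
Q→R: (-8)(-9) − (-15)(15) = 297
R→S: (-15)(-15) − (-2)(-9) = 207
S→T: (-2)(-8) − (3)(-15) = 61
T→U: (3)(13.5) − (15)(-8) = 160.5
U→P: (15)(11.5) − (6.5)(13.5) = 84.75
Σ = 999.75
Signed area = Σ/2 = 499.875 (positive ⇒ counter-clockwise traversal).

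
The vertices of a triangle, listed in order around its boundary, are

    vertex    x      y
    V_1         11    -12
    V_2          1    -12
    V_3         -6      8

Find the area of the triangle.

100

Apply Gauss's area formula: 2A = Σ (x_i·y_{i+1} − x_{i+1}·y_i), indices taken mod 3.
Σ = (-120) + (-64) + (-16) = -200
Area = |Σ|/2 = 100.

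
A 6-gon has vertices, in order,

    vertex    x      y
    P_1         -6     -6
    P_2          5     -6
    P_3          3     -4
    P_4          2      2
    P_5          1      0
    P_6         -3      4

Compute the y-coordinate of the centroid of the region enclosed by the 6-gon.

-436/183

Apply the shoelace formula. First the cross-terms c_i = x_i·y_{i+1} − x_{i+1}·y_i:
  66, -2, 14, -2, 4, 42  ⇒  2A = 122, A = 61.
Then Σ (y_i + y_{i+1})·c_i = -872, so ȳ = -872 / (6·61) = -436/183.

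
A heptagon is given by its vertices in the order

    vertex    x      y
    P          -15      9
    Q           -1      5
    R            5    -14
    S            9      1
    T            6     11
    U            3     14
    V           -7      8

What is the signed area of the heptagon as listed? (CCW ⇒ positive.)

Apply Gauss's area formula: 2A = Σ (x_i·y_{i+1} − x_{i+1}·y_i), indices taken mod 7.
Cross-terms: -66, -11, 131, 93, 51, 122, 57  ⇒  Σ = 377
Signed area = Σ/2 = 188.5 (positive ⇒ counter-clockwise traversal).

188.5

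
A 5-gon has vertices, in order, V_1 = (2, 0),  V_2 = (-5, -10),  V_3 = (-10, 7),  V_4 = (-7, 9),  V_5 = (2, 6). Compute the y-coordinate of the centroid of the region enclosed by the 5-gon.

341/268

Apply the shoelace formula. First the cross-terms c_i = x_i·y_{i+1} − x_{i+1}·y_i:
  -20, -135, -41, -60, -12  ⇒  2A = -268, A = -134.
Then Σ (y_i + y_{i+1})·c_i = -1023, so ȳ = -1023 / (6·(-134)) = 341/268.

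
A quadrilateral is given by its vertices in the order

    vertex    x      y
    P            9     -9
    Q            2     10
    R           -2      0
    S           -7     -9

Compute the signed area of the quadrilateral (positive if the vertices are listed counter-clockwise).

145

Cross-terms: 108, 20, 18, 144  ⇒  Σ = 290
Signed area = Σ/2 = 145 (positive ⇒ counter-clockwise traversal).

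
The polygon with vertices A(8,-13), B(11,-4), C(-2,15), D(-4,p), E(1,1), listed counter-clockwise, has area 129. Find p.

15

The doubled signed area Σ (x_i y_{i+1} − x_{i+1} y_i) is linear in p.
With p=0 it equals 303; the coefficient of p is -3 (from the two edges through D).
So -3·p + 303 = 2·129 = 258 ⇒ p = 15.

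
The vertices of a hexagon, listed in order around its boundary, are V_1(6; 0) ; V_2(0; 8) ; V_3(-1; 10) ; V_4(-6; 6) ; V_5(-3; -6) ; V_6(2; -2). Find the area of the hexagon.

97

Apply Gauss's area formula: 2A = Σ (x_i·y_{i+1} − x_{i+1}·y_i), indices taken mod 6.
Σ = (48) + (8) + (54) + (54) + (18) + (12) = 194
Area = |Σ|/2 = 97.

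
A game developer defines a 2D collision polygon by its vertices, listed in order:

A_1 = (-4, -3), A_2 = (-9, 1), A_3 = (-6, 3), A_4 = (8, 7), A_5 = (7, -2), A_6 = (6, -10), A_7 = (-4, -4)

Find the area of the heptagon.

Apply the shoelace (surveyor's) formula: 2A = Σ (x_i·y_{i+1} − x_{i+1}·y_i), indices taken mod 7.
Σ = (-31) + (-21) + (-66) + (-65) + (-58) + (-64) + (-4) = -309
Area = |Σ|/2 = 154.5.

154.5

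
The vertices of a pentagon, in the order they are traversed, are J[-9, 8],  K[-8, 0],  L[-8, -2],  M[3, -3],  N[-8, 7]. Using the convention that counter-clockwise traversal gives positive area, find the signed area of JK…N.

Σ = (64) + (16) + (30) + (-3) + (-1) = 106
Signed area = Σ/2 = 53 (positive ⇒ counter-clockwise traversal).

53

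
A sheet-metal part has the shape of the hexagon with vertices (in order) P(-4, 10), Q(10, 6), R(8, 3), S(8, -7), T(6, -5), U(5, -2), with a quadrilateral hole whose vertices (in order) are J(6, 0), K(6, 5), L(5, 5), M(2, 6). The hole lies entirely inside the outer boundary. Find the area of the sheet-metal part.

73

Outer boundary:
Apply the surveyor's formula: 2A = Σ (x_i·y_{i+1} − x_{i+1}·y_i), indices taken mod 6.
Σ = (-124) + (-18) + (-80) + (2) + (13) + (42) = -165
Area = |Σ|/2 = 82.5.
Hole:
Cross-terms: 30, 5, 20, -36  ⇒  Σ = 19
Area = |Σ|/2 = 9.5.
Net area = 82.5 − 9.5 = 73.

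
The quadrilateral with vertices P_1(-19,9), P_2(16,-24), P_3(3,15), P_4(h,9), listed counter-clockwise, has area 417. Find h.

The doubled signed area Σ (x_i y_{i+1} − x_{i+1} y_i) is linear in h.
With h=0 it equals 822; the coefficient of h is -6 (from the two edges through P_4).
So -6·h + 822 = 2·417 = 834 ⇒ h = -2.

-2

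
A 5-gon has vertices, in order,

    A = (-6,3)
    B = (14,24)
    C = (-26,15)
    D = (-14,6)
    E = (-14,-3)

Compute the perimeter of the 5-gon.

104

|AB| = √((20)² + (21)²) = √841 = 29
|BC| = √((-40)² + (-9)²) = √1681 = 41
|CD| = √((12)² + (-9)²) = √225 = 15
|DE| = √((0)² + (-9)²) = √81 = 9
|EA| = √((8)² + (6)²) = √100 = 10
Perimeter = 29 + 41 + 15 + 9 + 10 = 104.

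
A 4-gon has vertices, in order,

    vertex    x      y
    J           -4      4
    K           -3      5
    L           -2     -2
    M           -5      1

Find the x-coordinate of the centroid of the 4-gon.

-3.4

Apply Gauss's area formula. First the cross-terms c_i = x_i·y_{i+1} − x_{i+1}·y_i:
  -8, 16, -12, -16  ⇒  2A = -20, A = -10.
Then Σ (x_i + x_{i+1})·c_i = 204, so x̄ = 204 / (6·(-10)) = -3.4.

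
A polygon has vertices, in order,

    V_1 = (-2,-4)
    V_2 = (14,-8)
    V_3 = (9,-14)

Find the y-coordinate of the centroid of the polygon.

Apply the shoelace (surveyor's) formula. First the cross-terms c_i = x_i·y_{i+1} − x_{i+1}·y_i:
  72, -124, -64  ⇒  2A = -116, A = -58.
Then Σ (y_i + y_{i+1})·c_i = 3016, so ȳ = 3016 / (6·(-58)) = -26/3.

-26/3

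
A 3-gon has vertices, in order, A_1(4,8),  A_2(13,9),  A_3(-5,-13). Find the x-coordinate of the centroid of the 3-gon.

4

Apply Gauss's area formula. First the cross-terms c_i = x_i·y_{i+1} − x_{i+1}·y_i:
  -68, -124, 12  ⇒  2A = -180, A = -90.
Then Σ (x_i + x_{i+1})·c_i = -2160, so x̄ = -2160 / (6·(-90)) = 4.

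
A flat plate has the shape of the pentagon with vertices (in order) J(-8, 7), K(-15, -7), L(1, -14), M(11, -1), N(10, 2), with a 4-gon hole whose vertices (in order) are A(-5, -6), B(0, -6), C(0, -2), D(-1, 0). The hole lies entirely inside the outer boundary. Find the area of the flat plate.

307.5

Outer boundary:
Apply Gauss's area formula: 2A = Σ (x_i·y_{i+1} − x_{i+1}·y_i), indices taken mod 5.
Σ = (161) + (217) + (153) + (32) + (86) = 649
Area = |Σ|/2 = 324.5.
Hole:
Apply the surveyor's formula: 2A = Σ (x_i·y_{i+1} − x_{i+1}·y_i), indices taken mod 4.
Σ = (30) + (0) + (-2) + (6) = 34
Area = |Σ|/2 = 17.
Net area = 324.5 − 17 = 307.5.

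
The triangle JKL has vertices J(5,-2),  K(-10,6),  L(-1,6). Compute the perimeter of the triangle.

|JK| = √((-15)² + (8)²) = √289 = 17
|KL| = √((9)² + (0)²) = √81 = 9
|LJ| = √((6)² + (-8)²) = √100 = 10
Perimeter = 17 + 9 + 10 = 36.

36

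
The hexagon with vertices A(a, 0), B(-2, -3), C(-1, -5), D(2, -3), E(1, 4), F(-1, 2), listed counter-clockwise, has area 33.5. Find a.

-6

Write out the shoelace sum; only the two edges meeting at A involve a:
2·Area = [((-1)·0 − a·2) + (a·(-3) − (-2)·0)] + 37
       = -5·a + 37 = 67
⇒ a = -6.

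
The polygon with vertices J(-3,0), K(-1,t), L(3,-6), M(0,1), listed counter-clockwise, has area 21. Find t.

-5

The doubled signed area Σ (x_i y_{i+1} − x_{i+1} y_i) is linear in t.
With t=0 it equals 12; the coefficient of t is -6 (from the two edges through K).
So -6·t + 12 = 2·21 = 42 ⇒ t = -5.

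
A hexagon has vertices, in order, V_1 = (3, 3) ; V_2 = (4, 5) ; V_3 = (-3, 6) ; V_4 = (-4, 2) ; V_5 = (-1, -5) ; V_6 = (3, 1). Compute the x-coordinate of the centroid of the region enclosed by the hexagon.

Apply the shoelace formula. First the cross-terms c_i = x_i·y_{i+1} − x_{i+1}·y_i:
  3, 39, 18, 22, 14, 6  ⇒  2A = 102, A = 51.
Then Σ (x_i + x_{i+1})·c_i = -112, so x̄ = -112 / (6·51) = -56/153.

-56/153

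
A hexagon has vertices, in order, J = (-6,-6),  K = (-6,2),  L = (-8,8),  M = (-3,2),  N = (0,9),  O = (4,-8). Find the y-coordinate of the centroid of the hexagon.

-209/207

Apply the surveyor's formula. First the cross-terms c_i = x_i·y_{i+1} − x_{i+1}·y_i:
  -48, -32, 8, -27, -36, -72  ⇒  2A = -207, A = -103.5.
Then Σ (y_i + y_{i+1})·c_i = 627, so ȳ = 627 / (6·(-103.5)) = -209/207.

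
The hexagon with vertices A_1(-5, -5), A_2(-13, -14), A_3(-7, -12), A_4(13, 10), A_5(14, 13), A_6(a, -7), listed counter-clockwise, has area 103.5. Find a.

-9

The doubled signed area Σ (x_i y_{i+1} − x_{i+1} y_i) is linear in a.
With a=0 it equals 45; the coefficient of a is -18 (from the two edges through A_6).
So -18·a + 45 = 2·103.5 = 207 ⇒ a = -9.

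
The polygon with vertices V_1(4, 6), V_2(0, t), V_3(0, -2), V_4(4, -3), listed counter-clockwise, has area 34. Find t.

6

Write out the shoelace sum; only the two edges meeting at V_2 involve t:
2·Area = [(4·t − 0·6) + (0·(-2) − 0·t)] + 44
       = 4·t + 44 = 68
⇒ t = 6.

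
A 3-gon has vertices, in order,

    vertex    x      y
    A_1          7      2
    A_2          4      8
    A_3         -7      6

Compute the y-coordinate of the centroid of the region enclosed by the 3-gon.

16/3

Apply the surveyor's formula. First the cross-terms c_i = x_i·y_{i+1} − x_{i+1}·y_i:
  48, 80, -56  ⇒  2A = 72, A = 36.
Then Σ (y_i + y_{i+1})·c_i = 1152, so ȳ = 1152 / (6·36) = 16/3.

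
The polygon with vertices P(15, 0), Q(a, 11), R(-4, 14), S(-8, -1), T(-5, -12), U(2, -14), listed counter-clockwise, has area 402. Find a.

The doubled signed area Σ (x_i y_{i+1} − x_{i+1} y_i) is linear in a.
With a=0 it equals 720; the coefficient of a is 14 (from the two edges through Q).
So 14·a + 720 = 2·402 = 804 ⇒ a = 6.

6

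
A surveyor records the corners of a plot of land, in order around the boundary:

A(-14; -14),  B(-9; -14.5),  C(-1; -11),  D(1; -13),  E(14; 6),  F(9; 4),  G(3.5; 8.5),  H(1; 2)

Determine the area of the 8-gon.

Apply the shoelace formula: 2A = Σ (x_i·y_{i+1} − x_{i+1}·y_i), indices taken mod 8.
Cross-terms: 77, 84.5, 24, 188, 2, 62.5, -1.5, 14  ⇒  Σ = 450.5
Area = |Σ|/2 = 225.25.

225.25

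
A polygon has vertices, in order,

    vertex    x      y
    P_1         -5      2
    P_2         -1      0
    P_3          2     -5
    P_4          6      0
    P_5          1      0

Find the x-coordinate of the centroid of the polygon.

25/13

Apply the surveyor's formula. First the cross-terms c_i = x_i·y_{i+1} − x_{i+1}·y_i:
  2, 5, 30, 0, 2  ⇒  2A = 39, A = 19.5.
Then Σ (x_i + x_{i+1})·c_i = 225, so x̄ = 225 / (6·19.5) = 25/13.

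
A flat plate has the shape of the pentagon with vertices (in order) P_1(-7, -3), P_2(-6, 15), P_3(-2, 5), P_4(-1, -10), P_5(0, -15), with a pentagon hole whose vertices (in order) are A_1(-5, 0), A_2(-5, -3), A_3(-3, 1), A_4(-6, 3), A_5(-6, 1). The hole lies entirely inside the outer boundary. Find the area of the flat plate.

Outer boundary:
Σ = (-123) + (0) + (25) + (15) + (-105) = -188
Area = |Σ|/2 = 94.
Hole:
Σ = (15) + (-14) + (-3) + (12) + (5) = 15
Area = |Σ|/2 = 7.5.
Net area = 94 − 7.5 = 86.5.

86.5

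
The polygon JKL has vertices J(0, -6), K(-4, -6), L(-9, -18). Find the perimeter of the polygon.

32

|JK| = √((-4)² + (0)²) = √16 = 4
|KL| = √((-5)² + (-12)²) = √169 = 13
|LJ| = √((9)² + (12)²) = √225 = 15
Perimeter = 4 + 13 + 15 = 32.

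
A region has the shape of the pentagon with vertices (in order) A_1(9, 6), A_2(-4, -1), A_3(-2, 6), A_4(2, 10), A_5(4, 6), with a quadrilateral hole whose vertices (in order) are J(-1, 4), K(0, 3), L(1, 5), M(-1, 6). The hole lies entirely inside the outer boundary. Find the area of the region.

Outer boundary:
A_1→A_2: (9)(-1) − (-4)(6) = 15
A_2→A_3: (-4)(6) − (-2)(-1) = -26
A_3→A_4: (-2)(10) − (2)(6) = -32
A_4→A_5: (2)(6) − (4)(10) = -28
A_5→A_1: (4)(6) − (9)(6) = -30
Σ = -101
Area = |Σ|/2 = 50.5.
Hole:
Apply the shoelace formula: 2A = Σ (x_i·y_{i+1} − x_{i+1}·y_i), indices taken mod 4.
Σ = (-3) + (-3) + (11) + (2) = 7
Area = |Σ|/2 = 3.5.
Net area = 50.5 − 3.5 = 47.

47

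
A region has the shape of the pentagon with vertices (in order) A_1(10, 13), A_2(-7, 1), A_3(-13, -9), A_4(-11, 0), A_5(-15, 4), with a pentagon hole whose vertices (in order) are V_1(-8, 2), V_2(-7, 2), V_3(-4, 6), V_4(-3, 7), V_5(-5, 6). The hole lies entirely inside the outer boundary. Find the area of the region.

96

Outer boundary:
A_1→A_2: (10)(1) − (-7)(13) = 101
A_2→A_3: (-7)(-9) − (-13)(1) = 76
A_3→A_4: (-13)(0) − (-11)(-9) = -99
A_4→A_5: (-11)(4) − (-15)(0) = -44
A_5→A_1: (-15)(13) − (10)(4) = -235
Σ = -201
Area = |Σ|/2 = 100.5.
Hole:
Apply the surveyor's formula: 2A = Σ (x_i·y_{i+1} − x_{i+1}·y_i), indices taken mod 5.
Σ = (-2) + (-34) + (-10) + (17) + (38) = 9
Area = |Σ|/2 = 4.5.
Net area = 100.5 − 4.5 = 96.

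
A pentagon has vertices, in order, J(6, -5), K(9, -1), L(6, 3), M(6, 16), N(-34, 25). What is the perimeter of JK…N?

|JK| = √((3)² + (4)²) = √25 = 5
|KL| = √((-3)² + (4)²) = √25 = 5
|LM| = √((0)² + (13)²) = √169 = 13
|MN| = √((-40)² + (9)²) = √1681 = 41
|NJ| = √((40)² + (-30)²) = √2500 = 50
Perimeter = 5 + 5 + 13 + 41 + 50 = 114.

114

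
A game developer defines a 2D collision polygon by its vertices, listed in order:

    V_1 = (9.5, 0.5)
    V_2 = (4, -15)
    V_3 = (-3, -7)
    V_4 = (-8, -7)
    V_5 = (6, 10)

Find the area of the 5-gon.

191.25

Σ = (-144.5) + (-73) + (-35) + (-38) + (-92) = -382.5
Area = |Σ|/2 = 191.25.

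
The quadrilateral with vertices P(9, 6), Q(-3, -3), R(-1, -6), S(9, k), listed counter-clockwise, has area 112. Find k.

-11

The doubled signed area Σ (x_i y_{i+1} − x_{i+1} y_i) is linear in k.
With k=0 it equals 114; the coefficient of k is -10 (from the two edges through S).
So -10·k + 114 = 2·112 = 224 ⇒ k = -11.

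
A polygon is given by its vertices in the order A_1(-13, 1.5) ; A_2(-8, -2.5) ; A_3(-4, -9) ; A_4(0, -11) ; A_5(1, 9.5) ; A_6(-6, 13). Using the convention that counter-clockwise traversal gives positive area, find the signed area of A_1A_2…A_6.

Apply the surveyor's formula: 2A = Σ (x_i·y_{i+1} − x_{i+1}·y_i), indices taken mod 6.
Cross-terms: 44.5, 62, 44, 11, 70, 160  ⇒  Σ = 391.5
Signed area = Σ/2 = 195.75 (positive ⇒ counter-clockwise traversal).

195.75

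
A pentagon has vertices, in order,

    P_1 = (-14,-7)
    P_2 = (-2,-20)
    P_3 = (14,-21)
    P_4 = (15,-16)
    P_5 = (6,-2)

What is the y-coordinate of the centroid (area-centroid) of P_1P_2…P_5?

Apply the shoelace formula. First the cross-terms c_i = x_i·y_{i+1} − x_{i+1}·y_i:
  266, 322, 91, 66, -70  ⇒  2A = 675, A = 337.5.
Then Σ (y_i + y_{i+1})·c_i = -24309, so ȳ = -24309 / (6·337.5) = -2701/225.

-2701/225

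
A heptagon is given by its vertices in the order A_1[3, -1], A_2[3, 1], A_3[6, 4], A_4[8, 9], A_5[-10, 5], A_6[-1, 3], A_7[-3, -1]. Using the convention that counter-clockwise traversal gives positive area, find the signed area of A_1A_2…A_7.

Σ = (6) + (6) + (22) + (130) + (-25) + (10) + (6) = 155
Signed area = Σ/2 = 77.5 (positive ⇒ counter-clockwise traversal).

77.5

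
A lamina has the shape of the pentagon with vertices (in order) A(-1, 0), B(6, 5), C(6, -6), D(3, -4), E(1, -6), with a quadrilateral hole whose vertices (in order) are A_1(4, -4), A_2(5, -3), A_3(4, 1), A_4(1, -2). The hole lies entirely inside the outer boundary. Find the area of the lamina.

38.5

Outer boundary:
A→B: (-1)(5) − (6)(0) = -5
B→C: (6)(-6) − (6)(5) = -66
C→D: (6)(-4) − (3)(-6) = -6
D→E: (3)(-6) − (1)(-4) = -14
E→A: (1)(0) − (-1)(-6) = -6
Σ = -97
Area = |Σ|/2 = 48.5.
Hole:
Apply the shoelace formula: 2A = Σ (x_i·y_{i+1} − x_{i+1}·y_i), indices taken mod 4.
Σ = (8) + (17) + (-9) + (4) = 20
Area = |Σ|/2 = 10.
Net area = 48.5 − 10 = 38.5.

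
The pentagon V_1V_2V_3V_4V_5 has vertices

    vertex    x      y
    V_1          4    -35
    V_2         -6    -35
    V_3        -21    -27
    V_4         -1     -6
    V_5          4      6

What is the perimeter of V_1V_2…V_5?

110

|V_1V_2| = √((-10)² + (0)²) = √100 = 10
|V_2V_3| = √((-15)² + (8)²) = √289 = 17
|V_3V_4| = √((20)² + (21)²) = √841 = 29
|V_4V_5| = √((5)² + (12)²) = √169 = 13
|V_5V_1| = √((0)² + (-41)²) = √1681 = 41
Perimeter = 10 + 17 + 29 + 13 + 41 = 110.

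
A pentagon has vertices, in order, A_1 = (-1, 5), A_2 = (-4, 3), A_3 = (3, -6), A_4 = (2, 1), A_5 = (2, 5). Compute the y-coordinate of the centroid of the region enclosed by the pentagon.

Apply the shoelace formula. First the cross-terms c_i = x_i·y_{i+1} − x_{i+1}·y_i:
  17, 15, 15, 8, 15  ⇒  2A = 70, A = 35.
Then Σ (y_i + y_{i+1})·c_i = 214, so ȳ = 214 / (6·35) = 107/105.

107/105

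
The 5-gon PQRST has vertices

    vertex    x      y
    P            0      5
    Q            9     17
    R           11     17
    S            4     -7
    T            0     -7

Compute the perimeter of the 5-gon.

58

|PQ| = √((9)² + (12)²) = √225 = 15
|QR| = √((2)² + (0)²) = √4 = 2
|RS| = √((-7)² + (-24)²) = √625 = 25
|ST| = √((-4)² + (0)²) = √16 = 4
|TP| = √((0)² + (12)²) = √144 = 12
Perimeter = 15 + 2 + 25 + 4 + 12 = 58.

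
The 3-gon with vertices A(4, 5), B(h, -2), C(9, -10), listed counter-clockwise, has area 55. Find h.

The doubled signed area Σ (x_i y_{i+1} − x_{i+1} y_i) is linear in h.
With h=0 it equals 95; the coefficient of h is -15 (from the two edges through B).
So -15·h + 95 = 2·55 = 110 ⇒ h = -1.

-1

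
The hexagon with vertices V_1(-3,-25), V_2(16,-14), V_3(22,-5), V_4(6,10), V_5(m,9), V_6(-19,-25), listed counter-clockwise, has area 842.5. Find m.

-4

Write out the shoelace sum; only the two edges meeting at V_5 involve m:
2·Area = [(6·9 − m·10) + (m·(-25) − (-19)·9)] + 1320
       = -35·m + 1545 = 1685
⇒ m = -4.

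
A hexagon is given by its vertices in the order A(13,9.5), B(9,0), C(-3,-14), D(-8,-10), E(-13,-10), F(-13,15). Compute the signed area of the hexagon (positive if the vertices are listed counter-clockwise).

-493.5

Apply the shoelace (surveyor's) formula: 2A = Σ (x_i·y_{i+1} − x_{i+1}·y_i), indices taken mod 6.
Cross-terms: -85.5, -126, -82, -50, -325, -318.5  ⇒  Σ = -987
Signed area = Σ/2 = -493.5 (negative ⇒ clockwise traversal).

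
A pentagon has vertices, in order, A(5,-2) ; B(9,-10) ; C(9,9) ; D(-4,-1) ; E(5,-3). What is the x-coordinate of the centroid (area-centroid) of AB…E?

236/47

Apply Gauss's area formula. First the cross-terms c_i = x_i·y_{i+1} − x_{i+1}·y_i:
  -32, 171, 27, 17, 5  ⇒  2A = 188, A = 94.
Then Σ (x_i + x_{i+1})·c_i = 2832, so x̄ = 2832 / (6·94) = 236/47.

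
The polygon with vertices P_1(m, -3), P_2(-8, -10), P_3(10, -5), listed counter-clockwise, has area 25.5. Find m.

Write out the shoelace sum; only the two edges meeting at P_1 involve m:
2·Area = [(10·(-3) − m·(-5)) + (m·(-10) − (-8)·(-3))] + 140
       = -5·m + 86 = 51
⇒ m = 7.

7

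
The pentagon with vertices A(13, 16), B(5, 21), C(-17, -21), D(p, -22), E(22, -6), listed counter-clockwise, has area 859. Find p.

-1

The doubled signed area Σ (x_i y_{i+1} − x_{i+1} y_i) is linear in p.
With p=0 it equals 1733; the coefficient of p is 15 (from the two edges through D).
So 15·p + 1733 = 2·859 = 1718 ⇒ p = -1.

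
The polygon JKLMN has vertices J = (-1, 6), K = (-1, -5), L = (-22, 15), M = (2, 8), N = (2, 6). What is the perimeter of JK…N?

|JK| = √((0)² + (-11)²) = √121 = 11
|KL| = √((-21)² + (20)²) = √841 = 29
|LM| = √((24)² + (-7)²) = √625 = 25
|MN| = √((0)² + (-2)²) = √4 = 2
|NJ| = √((-3)² + (0)²) = √9 = 3
Perimeter = 11 + 29 + 25 + 2 + 3 = 70.

70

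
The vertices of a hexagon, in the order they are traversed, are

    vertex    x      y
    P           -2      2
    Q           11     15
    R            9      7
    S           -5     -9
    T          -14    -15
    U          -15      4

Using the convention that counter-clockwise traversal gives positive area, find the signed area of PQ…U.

Cross-terms: -52, -58, -46, -51, -281, -22  ⇒  Σ = -510
Signed area = Σ/2 = -255 (negative ⇒ clockwise traversal).

-255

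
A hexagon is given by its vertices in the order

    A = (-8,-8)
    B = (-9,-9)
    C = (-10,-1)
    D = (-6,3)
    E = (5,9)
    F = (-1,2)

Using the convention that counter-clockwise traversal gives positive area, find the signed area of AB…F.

Σ = (0) + (-81) + (-36) + (-69) + (19) + (24) = -143
Signed area = Σ/2 = -71.5 (negative ⇒ clockwise traversal).

-71.5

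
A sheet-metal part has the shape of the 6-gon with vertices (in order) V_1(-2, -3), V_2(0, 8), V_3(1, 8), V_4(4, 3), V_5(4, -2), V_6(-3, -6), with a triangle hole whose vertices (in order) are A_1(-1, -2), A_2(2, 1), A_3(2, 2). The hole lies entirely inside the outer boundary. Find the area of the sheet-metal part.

Outer boundary:
Apply Gauss's area formula: 2A = Σ (x_i·y_{i+1} − x_{i+1}·y_i), indices taken mod 6.
Σ = (-16) + (-8) + (-29) + (-20) + (-30) + (-3) = -106
Area = |Σ|/2 = 53.
Hole:
Σ = (3) + (2) + (-2) = 3
Area = |Σ|/2 = 1.5.
Net area = 53 − 1.5 = 51.5.

51.5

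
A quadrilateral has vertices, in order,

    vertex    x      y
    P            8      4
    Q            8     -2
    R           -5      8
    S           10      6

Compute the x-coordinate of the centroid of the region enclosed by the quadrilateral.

Apply the shoelace formula. First the cross-terms c_i = x_i·y_{i+1} − x_{i+1}·y_i:
  -48, 54, -110, -8  ⇒  2A = -112, A = -56.
Then Σ (x_i + x_{i+1})·c_i = -1300, so x̄ = -1300 / (6·(-56)) = 325/84.

325/84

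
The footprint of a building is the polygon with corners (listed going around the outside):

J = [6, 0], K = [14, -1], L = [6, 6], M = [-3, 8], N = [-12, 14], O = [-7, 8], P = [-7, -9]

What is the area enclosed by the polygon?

189.5

Apply the shoelace (surveyor's) formula: 2A = Σ (x_i·y_{i+1} − x_{i+1}·y_i), indices taken mod 7.
J→K: (6)(-1) − (14)(0) = -6
K→L: (14)(6) − (6)(-1) = 90
L→M: (6)(8) − (-3)(6) = 66
M→N: (-3)(14) − (-12)(8) = 54
N→O: (-12)(8) − (-7)(14) = 2
O→P: (-7)(-9) − (-7)(8) = 119
P→J: (-7)(0) − (6)(-9) = 54
Σ = 379
Area = |Σ|/2 = 189.5.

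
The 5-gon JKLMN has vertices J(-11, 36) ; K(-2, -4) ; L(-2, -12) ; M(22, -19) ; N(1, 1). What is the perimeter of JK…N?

140

|JK| = √((9)² + (-40)²) = √1681 = 41
|KL| = √((0)² + (-8)²) = √64 = 8
|LM| = √((24)² + (-7)²) = √625 = 25
|MN| = √((-21)² + (20)²) = √841 = 29
|NJ| = √((-12)² + (35)²) = √1369 = 37
Perimeter = 41 + 8 + 25 + 29 + 37 = 140.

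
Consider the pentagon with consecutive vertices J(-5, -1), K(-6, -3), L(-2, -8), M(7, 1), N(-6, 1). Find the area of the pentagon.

Cross-terms: 9, 42, 54, 13, 11  ⇒  Σ = 129
Area = |Σ|/2 = 64.5.

64.5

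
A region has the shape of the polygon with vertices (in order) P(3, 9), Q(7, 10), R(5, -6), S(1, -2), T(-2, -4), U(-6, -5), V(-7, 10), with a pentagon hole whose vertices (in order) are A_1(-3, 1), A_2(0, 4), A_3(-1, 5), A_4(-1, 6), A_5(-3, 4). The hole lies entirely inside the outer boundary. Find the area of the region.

Outer boundary:
Cross-terms: -33, -92, -4, -8, -14, -95, -93  ⇒  Σ = -339
Area = |Σ|/2 = 169.5.
Hole:
Apply Gauss's area formula: 2A = Σ (x_i·y_{i+1} − x_{i+1}·y_i), indices taken mod 5.
Σ = (-12) + (4) + (-1) + (14) + (9) = 14
Area = |Σ|/2 = 7.
Net area = 169.5 − 7 = 162.5.

162.5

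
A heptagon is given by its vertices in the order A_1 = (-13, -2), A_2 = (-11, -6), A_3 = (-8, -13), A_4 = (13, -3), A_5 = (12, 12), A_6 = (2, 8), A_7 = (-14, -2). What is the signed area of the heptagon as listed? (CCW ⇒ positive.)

359

Apply Gauss's area formula: 2A = Σ (x_i·y_{i+1} − x_{i+1}·y_i), indices taken mod 7.
A_1→A_2: (-13)(-6) − (-11)(-2) = 56
A_2→A_3: (-11)(-13) − (-8)(-6) = 95
A_3→A_4: (-8)(-3) − (13)(-13) = 193
A_4→A_5: (13)(12) − (12)(-3) = 192
A_5→A_6: (12)(8) − (2)(12) = 72
A_6→A_7: (2)(-2) − (-14)(8) = 108
A_7→A_1: (-14)(-2) − (-13)(-2) = 2
Σ = 718
Signed area = Σ/2 = 359 (positive ⇒ counter-clockwise traversal).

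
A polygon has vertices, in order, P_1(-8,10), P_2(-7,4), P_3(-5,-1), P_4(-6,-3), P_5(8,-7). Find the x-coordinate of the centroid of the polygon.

-1.75

Apply the shoelace (surveyor's) formula. First the cross-terms c_i = x_i·y_{i+1} − x_{i+1}·y_i:
  38, 27, 9, 66, 24  ⇒  2A = 164, A = 82.
Then Σ (x_i + x_{i+1})·c_i = -861, so x̄ = -861 / (6·82) = -1.75.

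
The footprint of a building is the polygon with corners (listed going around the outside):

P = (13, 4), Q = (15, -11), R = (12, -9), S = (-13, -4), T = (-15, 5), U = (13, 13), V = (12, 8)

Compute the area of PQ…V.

Cross-terms: -203, -3, -165, -125, -260, -52, -56  ⇒  Σ = -864
Area = |Σ|/2 = 432.

432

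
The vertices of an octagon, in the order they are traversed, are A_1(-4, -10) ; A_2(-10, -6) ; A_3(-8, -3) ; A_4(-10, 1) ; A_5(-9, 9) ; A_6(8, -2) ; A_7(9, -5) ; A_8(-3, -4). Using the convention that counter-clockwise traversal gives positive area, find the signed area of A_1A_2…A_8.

Σ = (-76) + (-18) + (-38) + (-81) + (-54) + (-22) + (-51) + (14) = -326
Signed area = Σ/2 = -163 (negative ⇒ clockwise traversal).

-163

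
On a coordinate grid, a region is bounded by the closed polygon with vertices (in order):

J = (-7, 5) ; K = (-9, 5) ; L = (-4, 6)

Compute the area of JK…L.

1

Σ = (10) + (-34) + (22) = -2
Area = |Σ|/2 = 1.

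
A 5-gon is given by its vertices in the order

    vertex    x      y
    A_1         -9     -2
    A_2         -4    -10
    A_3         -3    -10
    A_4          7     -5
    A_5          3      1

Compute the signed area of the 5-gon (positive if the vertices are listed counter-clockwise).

101

A_1→A_2: (-9)(-10) − (-4)(-2) = 82
A_2→A_3: (-4)(-10) − (-3)(-10) = 10
A_3→A_4: (-3)(-5) − (7)(-10) = 85
A_4→A_5: (7)(1) − (3)(-5) = 22
A_5→A_1: (3)(-2) − (-9)(1) = 3
Σ = 202
Signed area = Σ/2 = 101 (positive ⇒ counter-clockwise traversal).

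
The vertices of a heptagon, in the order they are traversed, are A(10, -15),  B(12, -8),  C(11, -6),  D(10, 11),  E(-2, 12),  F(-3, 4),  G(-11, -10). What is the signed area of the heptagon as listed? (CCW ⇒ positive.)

Apply the shoelace (surveyor's) formula: 2A = Σ (x_i·y_{i+1} − x_{i+1}·y_i), indices taken mod 7.
Cross-terms: 100, 16, 181, 142, 28, 74, 265  ⇒  Σ = 806
Signed area = Σ/2 = 403 (positive ⇒ counter-clockwise traversal).

403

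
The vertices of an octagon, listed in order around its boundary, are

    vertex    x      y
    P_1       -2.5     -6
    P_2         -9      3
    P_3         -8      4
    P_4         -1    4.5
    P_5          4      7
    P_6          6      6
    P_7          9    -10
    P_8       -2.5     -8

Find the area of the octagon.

Cross-terms: -61.5, -12, -32, -25, -18, -114, -97, -5  ⇒  Σ = -364.5
Area = |Σ|/2 = 182.25.

182.25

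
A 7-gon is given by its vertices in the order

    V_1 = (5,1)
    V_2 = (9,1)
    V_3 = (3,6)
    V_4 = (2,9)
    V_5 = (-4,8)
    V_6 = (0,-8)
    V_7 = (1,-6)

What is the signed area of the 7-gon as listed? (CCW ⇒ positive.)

Apply the shoelace formula: 2A = Σ (x_i·y_{i+1} − x_{i+1}·y_i), indices taken mod 7.
Σ = (-4) + (51) + (15) + (52) + (32) + (8) + (31) = 185
Signed area = Σ/2 = 92.5 (positive ⇒ counter-clockwise traversal).

92.5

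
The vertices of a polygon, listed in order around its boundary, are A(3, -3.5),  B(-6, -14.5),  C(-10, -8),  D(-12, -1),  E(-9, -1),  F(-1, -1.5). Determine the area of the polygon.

112

Σ = (-64.5) + (-97) + (-86) + (3) + (12.5) + (8) = -224
Area = |Σ|/2 = 112.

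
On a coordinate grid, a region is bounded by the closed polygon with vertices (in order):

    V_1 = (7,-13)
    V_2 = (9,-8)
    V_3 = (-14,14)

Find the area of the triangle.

Cross-terms: 61, 14, 84  ⇒  Σ = 159
Area = |Σ|/2 = 79.5.

79.5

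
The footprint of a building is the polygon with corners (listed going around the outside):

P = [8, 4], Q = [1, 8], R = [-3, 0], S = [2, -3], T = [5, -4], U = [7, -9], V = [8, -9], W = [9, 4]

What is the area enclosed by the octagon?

104.5

Apply the shoelace (surveyor's) formula: 2A = Σ (x_i·y_{i+1} − x_{i+1}·y_i), indices taken mod 8.
P→Q: (8)(8) − (1)(4) = 60
Q→R: (1)(0) − (-3)(8) = 24
R→S: (-3)(-3) − (2)(0) = 9
S→T: (2)(-4) − (5)(-3) = 7
T→U: (5)(-9) − (7)(-4) = -17
U→V: (7)(-9) − (8)(-9) = 9
V→W: (8)(4) − (9)(-9) = 113
W→P: (9)(4) − (8)(4) = 4
Σ = 209
Area = |Σ|/2 = 104.5.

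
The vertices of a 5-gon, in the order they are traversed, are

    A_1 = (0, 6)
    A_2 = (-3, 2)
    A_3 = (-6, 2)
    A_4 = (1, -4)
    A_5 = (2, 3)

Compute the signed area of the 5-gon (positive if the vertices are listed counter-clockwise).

Apply the surveyor's formula: 2A = Σ (x_i·y_{i+1} − x_{i+1}·y_i), indices taken mod 5.
A_1→A_2: (0)(2) − (-3)(6) = 18
A_2→A_3: (-3)(2) − (-6)(2) = 6
A_3→A_4: (-6)(-4) − (1)(2) = 22
A_4→A_5: (1)(3) − (2)(-4) = 11
A_5→A_1: (2)(6) − (0)(3) = 12
Σ = 69
Signed area = Σ/2 = 34.5 (positive ⇒ counter-clockwise traversal).

34.5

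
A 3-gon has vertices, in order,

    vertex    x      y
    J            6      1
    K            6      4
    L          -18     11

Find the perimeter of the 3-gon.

|JK| = √((0)² + (3)²) = √9 = 3
|KL| = √((-24)² + (7)²) = √625 = 25
|LJ| = √((24)² + (-10)²) = √676 = 26
Perimeter = 3 + 25 + 26 = 54.

54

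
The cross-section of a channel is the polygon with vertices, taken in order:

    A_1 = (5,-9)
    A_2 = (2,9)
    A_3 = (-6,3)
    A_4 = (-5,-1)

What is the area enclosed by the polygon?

97

Σ = (63) + (60) + (21) + (50) = 194
Area = |Σ|/2 = 97.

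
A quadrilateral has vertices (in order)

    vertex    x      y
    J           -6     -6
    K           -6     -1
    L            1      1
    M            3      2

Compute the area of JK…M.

Σ = (-30) + (-5) + (-1) + (-6) = -42
Area = |Σ|/2 = 21.

21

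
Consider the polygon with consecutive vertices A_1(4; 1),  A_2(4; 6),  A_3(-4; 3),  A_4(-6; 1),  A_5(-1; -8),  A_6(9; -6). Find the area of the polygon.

115

Σ = (20) + (36) + (14) + (49) + (78) + (33) = 230
Area = |Σ|/2 = 115.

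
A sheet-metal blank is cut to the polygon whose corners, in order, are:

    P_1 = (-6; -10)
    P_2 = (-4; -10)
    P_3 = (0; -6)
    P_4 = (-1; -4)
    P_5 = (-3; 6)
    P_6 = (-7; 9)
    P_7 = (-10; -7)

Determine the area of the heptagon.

Σ = (20) + (24) + (-6) + (-18) + (15) + (139) + (58) = 232
Area = |Σ|/2 = 116.

116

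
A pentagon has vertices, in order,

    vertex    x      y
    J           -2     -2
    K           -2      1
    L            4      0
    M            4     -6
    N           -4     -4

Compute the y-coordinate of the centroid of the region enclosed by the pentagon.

Apply Gauss's area formula. First the cross-terms c_i = x_i·y_{i+1} − x_{i+1}·y_i:
  -6, -4, -24, -40, 0  ⇒  2A = -74, A = -37.
Then Σ (y_i + y_{i+1})·c_i = 546, so ȳ = 546 / (6·(-37)) = -91/37.

-91/37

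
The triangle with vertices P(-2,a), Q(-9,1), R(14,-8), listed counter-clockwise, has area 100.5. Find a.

Write out the shoelace sum; only the two edges meeting at P involve a:
2·Area = [(14·a − (-2)·(-8)) + ((-2)·1 − (-9)·a)] + 58
       = 23·a + 40 = 201
⇒ a = 7.

7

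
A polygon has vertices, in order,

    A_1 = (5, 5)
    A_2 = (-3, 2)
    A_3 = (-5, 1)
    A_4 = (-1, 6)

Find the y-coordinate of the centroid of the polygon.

49/12

Apply the surveyor's formula. First the cross-terms c_i = x_i·y_{i+1} − x_{i+1}·y_i:
  25, 7, -29, -35  ⇒  2A = -32, A = -16.
Then Σ (y_i + y_{i+1})·c_i = -392, so ȳ = -392 / (6·(-16)) = 49/12.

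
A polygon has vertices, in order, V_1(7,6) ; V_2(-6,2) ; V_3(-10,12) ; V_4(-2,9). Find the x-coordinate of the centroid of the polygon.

-433/143

Apply the shoelace (surveyor's) formula. First the cross-terms c_i = x_i·y_{i+1} − x_{i+1}·y_i:
  50, -52, -66, -75  ⇒  2A = -143, A = -71.5.
Then Σ (x_i + x_{i+1})·c_i = 1299, so x̄ = 1299 / (6·(-71.5)) = -433/143.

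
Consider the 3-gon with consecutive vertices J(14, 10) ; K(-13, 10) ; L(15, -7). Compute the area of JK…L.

229.5

Σ = (270) + (-59) + (248) = 459
Area = |Σ|/2 = 229.5.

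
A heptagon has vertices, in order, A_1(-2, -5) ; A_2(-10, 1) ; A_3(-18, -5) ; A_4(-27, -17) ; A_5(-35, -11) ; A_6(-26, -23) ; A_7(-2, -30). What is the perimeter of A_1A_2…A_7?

110

|A_1A_2| = √((-8)² + (6)²) = √100 = 10
|A_2A_3| = √((-8)² + (-6)²) = √100 = 10
|A_3A_4| = √((-9)² + (-12)²) = √225 = 15
|A_4A_5| = √((-8)² + (6)²) = √100 = 10
|A_5A_6| = √((9)² + (-12)²) = √225 = 15
|A_6A_7| = √((24)² + (-7)²) = √625 = 25
|A_7A_1| = √((0)² + (25)²) = √625 = 25
Perimeter = 10 + 10 + 15 + 10 + 15 + 25 + 25 = 110.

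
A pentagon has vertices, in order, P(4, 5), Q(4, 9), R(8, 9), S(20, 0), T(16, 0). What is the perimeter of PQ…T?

|PQ| = √((0)² + (4)²) = √16 = 4
|QR| = √((4)² + (0)²) = √16 = 4
|RS| = √((12)² + (-9)²) = √225 = 15
|ST| = √((-4)² + (0)²) = √16 = 4
|TP| = √((-12)² + (5)²) = √169 = 13
Perimeter = 4 + 4 + 15 + 4 + 13 = 40.

40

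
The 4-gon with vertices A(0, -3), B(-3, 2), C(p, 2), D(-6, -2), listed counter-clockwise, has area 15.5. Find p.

The doubled signed area Σ (x_i y_{i+1} − x_{i+1} y_i) is linear in p.
With p=0 it equals 15; the coefficient of p is -4 (from the two edges through C).
So -4·p + 15 = 2·15.5 = 31 ⇒ p = -4.

-4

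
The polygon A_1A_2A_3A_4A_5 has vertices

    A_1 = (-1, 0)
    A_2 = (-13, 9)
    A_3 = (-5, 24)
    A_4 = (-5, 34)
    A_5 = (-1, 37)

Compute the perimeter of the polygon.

84

|A_1A_2| = √((-12)² + (9)²) = √225 = 15
|A_2A_3| = √((8)² + (15)²) = √289 = 17
|A_3A_4| = √((0)² + (10)²) = √100 = 10
|A_4A_5| = √((4)² + (3)²) = √25 = 5
|A_5A_1| = √((0)² + (-37)²) = √1369 = 37
Perimeter = 15 + 17 + 10 + 5 + 37 = 84.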